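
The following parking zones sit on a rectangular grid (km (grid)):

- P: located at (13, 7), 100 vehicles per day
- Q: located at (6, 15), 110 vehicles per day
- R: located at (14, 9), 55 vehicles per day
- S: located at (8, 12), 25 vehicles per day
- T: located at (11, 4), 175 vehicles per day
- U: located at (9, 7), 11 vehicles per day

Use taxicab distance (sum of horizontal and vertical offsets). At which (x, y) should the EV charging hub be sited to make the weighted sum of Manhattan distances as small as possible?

(11, 7)

Manhattan distance separates: Σwᵢ(|x−xᵢ|+|y−yᵢ|) = Σwᵢ|x−xᵢ| + Σwᵢ|y−yᵢ|, so x and y are optimised independently as 1-D weighted medians.
Total weight W = 476; half = 238.
x-coordinate, sorted with cumulative weight:
  x=6 (Q, w=110) cum 110
  x=8 (S, w=25) cum 135
  x=9 (U, w=11) cum 146
  x=11 (T, w=175) cum 321  ← median
  x=13 (P, w=100) cum 421
  x=14 (R, w=55) cum 476
⇒ x* = 11
y-coordinate, sorted with cumulative weight:
  y=4 (T, w=175) cum 175
  y=7 (P, w=100) cum 275  ← median
  y=7 (U, w=11) cum 286
  y=9 (R, w=55) cum 341
  y=12 (S, w=25) cum 366
  y=15 (Q, w=110) cum 476
⇒ y* = 7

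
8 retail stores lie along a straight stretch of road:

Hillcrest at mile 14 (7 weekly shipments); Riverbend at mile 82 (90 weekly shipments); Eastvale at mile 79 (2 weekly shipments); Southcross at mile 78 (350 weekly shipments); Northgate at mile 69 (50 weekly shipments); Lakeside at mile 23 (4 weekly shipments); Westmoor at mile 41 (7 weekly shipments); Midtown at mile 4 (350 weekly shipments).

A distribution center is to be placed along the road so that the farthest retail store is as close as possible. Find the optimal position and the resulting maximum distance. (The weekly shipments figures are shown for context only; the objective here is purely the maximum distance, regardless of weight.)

location 43, max distance 39

The 1-center on a line is the midpoint of the two extreme points: leftmost at 4, rightmost at 82.
Optimal location = (4 + 82)/2 = 43; maximum distance = (82 − 4)/2 = 39.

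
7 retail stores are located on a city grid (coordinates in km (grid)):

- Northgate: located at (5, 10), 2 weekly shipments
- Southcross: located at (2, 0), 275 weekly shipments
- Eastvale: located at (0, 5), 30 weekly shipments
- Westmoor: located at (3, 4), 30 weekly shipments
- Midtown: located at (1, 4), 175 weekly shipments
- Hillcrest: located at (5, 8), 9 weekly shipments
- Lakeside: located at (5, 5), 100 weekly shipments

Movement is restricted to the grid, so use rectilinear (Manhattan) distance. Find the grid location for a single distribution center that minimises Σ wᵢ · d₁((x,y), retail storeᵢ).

(2, 4)

Manhattan distance separates: Σwᵢ(|x−xᵢ|+|y−yᵢ|) = Σwᵢ|x−xᵢ| + Σwᵢ|y−yᵢ|, so x and y are optimised independently as 1-D weighted medians.
Total weight W = 621; half = 310.5.
x-coordinate, sorted with cumulative weight:
  x=0 (Eastvale, w=30) cum 30
  x=1 (Midtown, w=175) cum 205
  x=2 (Southcross, w=275) cum 480  ← median
  x=3 (Westmoor, w=30) cum 510
  x=5 (Northgate, w=2) cum 512
  x=5 (Hillcrest, w=9) cum 521
  x=5 (Lakeside, w=100) cum 621
⇒ x* = 2
y-coordinate, sorted with cumulative weight:
  y=0 (Southcross, w=275) cum 275
  y=4 (Westmoor, w=30) cum 305
  y=4 (Midtown, w=175) cum 480  ← median
  y=5 (Eastvale, w=30) cum 510
  y=5 (Lakeside, w=100) cum 610
  y=8 (Hillcrest, w=9) cum 619
  y=10 (Northgate, w=2) cum 621
⇒ y* = 4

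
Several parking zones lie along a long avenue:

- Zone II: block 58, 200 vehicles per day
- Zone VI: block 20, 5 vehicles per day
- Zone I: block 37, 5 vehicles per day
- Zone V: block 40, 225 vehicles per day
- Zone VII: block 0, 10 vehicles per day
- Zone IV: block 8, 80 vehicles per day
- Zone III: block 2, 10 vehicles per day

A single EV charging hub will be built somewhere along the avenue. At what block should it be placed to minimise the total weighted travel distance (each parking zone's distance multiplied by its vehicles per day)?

For a sum of weighted absolute distances on a line, the optimum is the weighted median (not the mean). Total weight W = 535; half-weight = 267.5.
Sort by position and accumulate weight:
  block 0 (Zone VII, w=10) → cum 10
  block 2 (Zone III, w=10) → cum 20
  block 8 (Zone IV, w=80) → cum 100
  block 20 (Zone VI, w=5) → cum 105
  block 37 (Zone I, w=5) → cum 110
  block 40 (Zone V, w=225) → cum 335  ≥ 267.5 → median here
  block 58 (Zone II, w=200) → cum 535
Optimal location: block 40.

x = 40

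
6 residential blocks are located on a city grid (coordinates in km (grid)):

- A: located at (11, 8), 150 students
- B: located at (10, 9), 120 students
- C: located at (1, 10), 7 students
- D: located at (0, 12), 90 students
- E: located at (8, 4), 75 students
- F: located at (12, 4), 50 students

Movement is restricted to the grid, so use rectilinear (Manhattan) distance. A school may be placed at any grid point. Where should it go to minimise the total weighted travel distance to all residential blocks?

(10, 8)

Manhattan distance separates: Σwᵢ(|x−xᵢ|+|y−yᵢ|) = Σwᵢ|x−xᵢ| + Σwᵢ|y−yᵢ|, so x and y are optimised independently as 1-D weighted medians.
Total weight W = 492; half = 246.
x-coordinate, sorted with cumulative weight:
  x=0 (D, w=90) cum 90
  x=1 (C, w=7) cum 97
  x=8 (E, w=75) cum 172
  x=10 (B, w=120) cum 292  ← median
  x=11 (A, w=150) cum 442
  x=12 (F, w=50) cum 492
⇒ x* = 10
y-coordinate, sorted with cumulative weight:
  y=4 (E, w=75) cum 75
  y=4 (F, w=50) cum 125
  y=8 (A, w=150) cum 275  ← median
  y=9 (B, w=120) cum 395
  y=10 (C, w=7) cum 402
  y=12 (D, w=90) cum 492
⇒ y* = 8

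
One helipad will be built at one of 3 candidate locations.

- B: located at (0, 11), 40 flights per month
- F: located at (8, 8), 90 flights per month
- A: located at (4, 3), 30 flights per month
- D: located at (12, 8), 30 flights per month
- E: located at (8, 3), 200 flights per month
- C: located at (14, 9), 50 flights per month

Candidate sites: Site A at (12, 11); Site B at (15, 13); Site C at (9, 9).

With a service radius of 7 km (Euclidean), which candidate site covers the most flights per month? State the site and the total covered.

Coverage radius r = 7 km; a point is covered iff (Δx)²+(Δy)² ≤ 7² = 49.
  Site A (12, 11): covers {F, D, C} → 170
  Site B (15, 13): covers {D, C} → 80
  Site C (9, 9): covers {F, D, E, C} → 370
Maximum coverage at Site C: 370 flights per month.

Site C, covering 370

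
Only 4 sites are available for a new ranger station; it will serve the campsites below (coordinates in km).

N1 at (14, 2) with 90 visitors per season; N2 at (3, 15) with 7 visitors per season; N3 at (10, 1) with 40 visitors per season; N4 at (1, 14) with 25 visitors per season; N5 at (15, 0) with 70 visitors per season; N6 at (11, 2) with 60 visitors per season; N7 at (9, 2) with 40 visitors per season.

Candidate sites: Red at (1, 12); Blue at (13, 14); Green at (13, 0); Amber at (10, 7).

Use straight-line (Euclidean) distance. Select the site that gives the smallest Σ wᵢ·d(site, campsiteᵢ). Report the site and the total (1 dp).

Total weighted distance at each candidate:
  Red (1, 12): total = 4771.4
  Blue (13, 14): total = 4213.6
  Green (13, 0): total = 1403.5
  Amber (10, 7): total = 2287.8
Minimum is at Green with total 1403.5 km.

Green, total 1403.5 km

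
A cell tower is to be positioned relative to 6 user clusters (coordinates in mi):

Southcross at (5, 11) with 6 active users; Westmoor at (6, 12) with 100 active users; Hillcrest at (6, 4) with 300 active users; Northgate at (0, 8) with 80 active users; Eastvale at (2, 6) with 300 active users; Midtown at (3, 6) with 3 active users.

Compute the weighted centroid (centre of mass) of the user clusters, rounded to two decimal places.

The minimiser of Σwᵢ‖p−pᵢ‖² is the weighted centroid p* = (Σwᵢpᵢ)/(Σwᵢ).
Σwᵢ = 789.
Σwᵢxᵢ = 6·5 + 100·6 + 300·6 + 80·0 + 300·2 + 3·3 = 3039.
Σwᵢyᵢ = 6·11 + 100·12 + 300·4 + 80·8 + 300·6 + 3·6 = 4924.
x* = 3039/789 = 3.85, y* = 4924/789 = 6.24.

(3.85, 6.24)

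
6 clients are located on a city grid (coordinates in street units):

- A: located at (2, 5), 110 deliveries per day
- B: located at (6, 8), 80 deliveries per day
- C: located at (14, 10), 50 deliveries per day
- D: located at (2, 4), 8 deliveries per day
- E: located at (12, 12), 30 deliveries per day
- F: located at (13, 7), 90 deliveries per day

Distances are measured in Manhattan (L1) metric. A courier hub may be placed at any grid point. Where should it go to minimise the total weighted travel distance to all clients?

(6, 7)

Manhattan distance separates: Σwᵢ(|x−xᵢ|+|y−yᵢ|) = Σwᵢ|x−xᵢ| + Σwᵢ|y−yᵢ|, so x and y are optimised independently as 1-D weighted medians.
Total weight W = 368; half = 184.
x-coordinate, sorted with cumulative weight:
  x=2 (A, w=110) cum 110
  x=2 (D, w=8) cum 118
  x=6 (B, w=80) cum 198  ← median
  x=12 (E, w=30) cum 228
  x=13 (F, w=90) cum 318
  x=14 (C, w=50) cum 368
⇒ x* = 6
y-coordinate, sorted with cumulative weight:
  y=4 (D, w=8) cum 8
  y=5 (A, w=110) cum 118
  y=7 (F, w=90) cum 208  ← median
  y=8 (B, w=80) cum 288
  y=10 (C, w=50) cum 338
  y=12 (E, w=30) cum 368
⇒ y* = 7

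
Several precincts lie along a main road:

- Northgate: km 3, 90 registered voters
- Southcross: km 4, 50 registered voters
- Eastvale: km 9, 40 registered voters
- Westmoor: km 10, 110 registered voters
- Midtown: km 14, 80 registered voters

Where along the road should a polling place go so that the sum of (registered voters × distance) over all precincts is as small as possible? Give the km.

For a sum of weighted absolute distances on a line, the optimum is the weighted median (not the mean). Total weight W = 370; half-weight = 185.
Sort by position and accumulate weight:
  km 3 (Northgate, w=90) → cum 90
  km 4 (Southcross, w=50) → cum 140
  km 9 (Eastvale, w=40) → cum 180
  km 10 (Westmoor, w=110) → cum 290  ≥ 185 → median here
  km 14 (Midtown, w=80) → cum 370
Optimal location: km 10.

x = 10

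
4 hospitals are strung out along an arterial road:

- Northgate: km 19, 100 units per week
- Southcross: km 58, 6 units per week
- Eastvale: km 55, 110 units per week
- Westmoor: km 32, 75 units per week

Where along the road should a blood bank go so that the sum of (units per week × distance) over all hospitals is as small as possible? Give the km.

x = 32

For a sum of weighted absolute distances on a line, the optimum is the weighted median (not the mean). Total weight W = 291; half-weight = 145.5.
Sort by position and accumulate weight:
  km 19 (Northgate, w=100) → cum 100
  km 32 (Westmoor, w=75) → cum 175  ≥ 145.5 → median here
  km 55 (Eastvale, w=110) → cum 285
  km 58 (Southcross, w=6) → cum 291
Optimal location: km 32.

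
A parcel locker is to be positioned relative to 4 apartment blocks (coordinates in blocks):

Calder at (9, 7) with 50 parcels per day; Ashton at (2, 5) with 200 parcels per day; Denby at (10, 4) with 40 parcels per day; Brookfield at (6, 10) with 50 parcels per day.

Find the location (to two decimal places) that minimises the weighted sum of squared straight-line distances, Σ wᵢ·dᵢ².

The minimiser of Σwᵢ‖p−pᵢ‖² is the weighted centroid p* = (Σwᵢpᵢ)/(Σwᵢ).
Σwᵢ = 340.
Σwᵢxᵢ = 50·9 + 200·2 + 40·10 + 50·6 = 1550.
Σwᵢyᵢ = 50·7 + 200·5 + 40·4 + 50·10 = 2010.
x* = 1550/340 = 4.56, y* = 2010/340 = 5.91.

(4.56, 5.91)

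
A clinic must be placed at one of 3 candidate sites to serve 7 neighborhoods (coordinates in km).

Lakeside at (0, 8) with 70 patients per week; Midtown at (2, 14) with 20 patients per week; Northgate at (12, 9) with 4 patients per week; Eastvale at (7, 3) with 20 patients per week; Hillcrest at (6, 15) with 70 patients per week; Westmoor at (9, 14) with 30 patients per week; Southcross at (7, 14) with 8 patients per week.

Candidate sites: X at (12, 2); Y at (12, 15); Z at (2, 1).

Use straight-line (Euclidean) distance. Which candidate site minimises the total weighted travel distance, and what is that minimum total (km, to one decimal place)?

Total weighted distance at each candidate:
  X (12, 2): total = 2858.9
  Y (12, 15): total = 2013.1
  Z (2, 1): total = 2502.1
Minimum is at Y with total 2013.1 km.

Y, total 2013.1 km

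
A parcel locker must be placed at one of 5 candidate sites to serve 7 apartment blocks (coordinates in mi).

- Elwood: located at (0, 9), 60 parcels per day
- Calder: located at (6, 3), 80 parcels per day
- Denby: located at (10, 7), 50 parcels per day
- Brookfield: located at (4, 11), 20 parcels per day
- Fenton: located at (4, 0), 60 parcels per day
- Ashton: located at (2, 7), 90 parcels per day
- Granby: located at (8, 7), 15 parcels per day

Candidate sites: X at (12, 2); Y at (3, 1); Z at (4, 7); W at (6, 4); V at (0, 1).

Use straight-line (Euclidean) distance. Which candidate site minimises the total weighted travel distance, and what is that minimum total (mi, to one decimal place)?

Z, total 1666.1 mi

Total weighted distance at each candidate:
  X (12, 2): total = 3427.3
  Y (3, 1): total = 2212.5
  Z (4, 7): total = 1666.1
  W (6, 4): total = 1716.6
  V (0, 1): total = 2751.1
Minimum is at Z with total 1666.1 mi.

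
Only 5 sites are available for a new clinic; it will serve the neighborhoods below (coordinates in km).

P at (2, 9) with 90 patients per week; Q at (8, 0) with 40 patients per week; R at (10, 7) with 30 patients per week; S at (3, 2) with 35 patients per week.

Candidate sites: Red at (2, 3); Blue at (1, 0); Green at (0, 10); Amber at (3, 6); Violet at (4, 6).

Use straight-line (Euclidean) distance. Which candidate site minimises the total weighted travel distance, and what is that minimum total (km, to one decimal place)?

Total weighted distance at each candidate:
  Red (2, 3): total = 1126.2
  Blue (1, 0): total = 1536.0
  Green (0, 10): total = 1325.7
  Amber (3, 6): total = 949.1
  Violet (4, 6): total = 939.7
Minimum is at Violet with total 939.7 km.

Violet, total 939.7 km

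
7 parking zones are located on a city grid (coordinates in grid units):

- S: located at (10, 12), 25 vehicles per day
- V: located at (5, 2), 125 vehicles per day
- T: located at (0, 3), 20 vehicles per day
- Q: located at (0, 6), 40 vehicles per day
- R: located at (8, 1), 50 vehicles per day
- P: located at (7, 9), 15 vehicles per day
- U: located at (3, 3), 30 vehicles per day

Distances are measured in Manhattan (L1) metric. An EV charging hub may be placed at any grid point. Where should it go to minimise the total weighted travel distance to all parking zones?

(5, 2)

Manhattan distance separates: Σwᵢ(|x−xᵢ|+|y−yᵢ|) = Σwᵢ|x−xᵢ| + Σwᵢ|y−yᵢ|, so x and y are optimised independently as 1-D weighted medians.
Total weight W = 305; half = 152.5.
x-coordinate, sorted with cumulative weight:
  x=0 (T, w=20) cum 20
  x=0 (Q, w=40) cum 60
  x=3 (U, w=30) cum 90
  x=5 (V, w=125) cum 215  ← median
  x=7 (P, w=15) cum 230
  x=8 (R, w=50) cum 280
  x=10 (S, w=25) cum 305
⇒ x* = 5
y-coordinate, sorted with cumulative weight:
  y=1 (R, w=50) cum 50
  y=2 (V, w=125) cum 175  ← median
  y=3 (T, w=20) cum 195
  y=3 (U, w=30) cum 225
  y=6 (Q, w=40) cum 265
  y=9 (P, w=15) cum 280
  y=12 (S, w=25) cum 305
⇒ y* = 2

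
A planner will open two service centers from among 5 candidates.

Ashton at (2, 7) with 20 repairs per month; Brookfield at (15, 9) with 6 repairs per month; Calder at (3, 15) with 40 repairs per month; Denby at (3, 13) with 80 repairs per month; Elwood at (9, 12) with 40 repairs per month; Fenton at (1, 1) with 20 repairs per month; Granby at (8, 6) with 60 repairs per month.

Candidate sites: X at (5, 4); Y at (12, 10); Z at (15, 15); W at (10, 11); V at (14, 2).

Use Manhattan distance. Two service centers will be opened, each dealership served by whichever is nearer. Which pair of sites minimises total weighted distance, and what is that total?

{X, W}, total 1842

Evaluate every pair (each demand assigned to the nearer of the two):
  {X, W}: total = 1842
  {X, Y}: total = 2184
  {W, V}: total = 2222
  {Y, W}: total = 2304
  {X, Z}: total = 2316
  {Z, W}: total = 2316
  {X, V}: total = 2488
  {Y, V}: total = 2764
  {Y, Z}: total = 2804
  {Z, V}: total = 3216
Best pair: {X, W} with total 1842.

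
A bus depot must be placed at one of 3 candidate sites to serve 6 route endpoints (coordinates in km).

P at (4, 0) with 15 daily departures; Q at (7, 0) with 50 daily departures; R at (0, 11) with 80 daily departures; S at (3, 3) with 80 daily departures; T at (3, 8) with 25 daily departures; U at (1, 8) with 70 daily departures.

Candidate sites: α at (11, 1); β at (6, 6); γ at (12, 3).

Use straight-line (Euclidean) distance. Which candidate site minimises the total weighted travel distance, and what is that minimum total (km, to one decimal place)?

Total weighted distance at each candidate:
  α (11, 1): total = 3281.4
  β (6, 6): total = 1830.3
  γ (12, 3): total = 3396.7
Minimum is at β with total 1830.3 km.

β, total 1830.3 km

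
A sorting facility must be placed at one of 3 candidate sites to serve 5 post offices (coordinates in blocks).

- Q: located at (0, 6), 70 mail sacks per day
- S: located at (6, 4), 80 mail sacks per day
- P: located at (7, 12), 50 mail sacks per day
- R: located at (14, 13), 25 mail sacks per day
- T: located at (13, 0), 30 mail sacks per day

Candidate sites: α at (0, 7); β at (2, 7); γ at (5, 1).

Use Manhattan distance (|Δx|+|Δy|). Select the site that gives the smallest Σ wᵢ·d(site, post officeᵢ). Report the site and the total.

Total weighted distance at each candidate:
  α (0, 7): total = 2490
  β (2, 7): total = 2260
  γ (5, 1): total = 2465
Minimum is at β with total 2260 blocks.

β, total 2260 blocks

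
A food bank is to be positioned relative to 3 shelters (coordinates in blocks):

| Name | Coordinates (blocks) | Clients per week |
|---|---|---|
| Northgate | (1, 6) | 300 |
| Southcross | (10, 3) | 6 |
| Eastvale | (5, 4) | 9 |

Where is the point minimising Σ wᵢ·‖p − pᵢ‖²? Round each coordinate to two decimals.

The minimiser of Σwᵢ‖p−pᵢ‖² is the weighted centroid p* = (Σwᵢpᵢ)/(Σwᵢ).
Σwᵢ = 315.
Σwᵢxᵢ = 300·1 + 6·10 + 9·5 = 405.
Σwᵢyᵢ = 300·6 + 6·3 + 9·4 = 1854.
x* = 405/315 = 1.29, y* = 1854/315 = 5.89.

(1.29, 5.89)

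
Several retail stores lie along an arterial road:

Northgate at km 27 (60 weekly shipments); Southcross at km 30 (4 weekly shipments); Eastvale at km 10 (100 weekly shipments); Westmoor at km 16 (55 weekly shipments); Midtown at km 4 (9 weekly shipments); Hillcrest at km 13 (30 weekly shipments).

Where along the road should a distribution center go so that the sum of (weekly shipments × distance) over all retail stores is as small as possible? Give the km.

x = 13

For a sum of weighted absolute distances on a line, the optimum is the weighted median (not the mean). Total weight W = 258; half-weight = 129.
Sort by position and accumulate weight:
  km 4 (Midtown, w=9) → cum 9
  km 10 (Eastvale, w=100) → cum 109
  km 13 (Hillcrest, w=30) → cum 139  ≥ 129 → median here
  km 16 (Westmoor, w=55) → cum 194
  km 27 (Northgate, w=60) → cum 254
  km 30 (Southcross, w=4) → cum 258
Optimal location: km 13.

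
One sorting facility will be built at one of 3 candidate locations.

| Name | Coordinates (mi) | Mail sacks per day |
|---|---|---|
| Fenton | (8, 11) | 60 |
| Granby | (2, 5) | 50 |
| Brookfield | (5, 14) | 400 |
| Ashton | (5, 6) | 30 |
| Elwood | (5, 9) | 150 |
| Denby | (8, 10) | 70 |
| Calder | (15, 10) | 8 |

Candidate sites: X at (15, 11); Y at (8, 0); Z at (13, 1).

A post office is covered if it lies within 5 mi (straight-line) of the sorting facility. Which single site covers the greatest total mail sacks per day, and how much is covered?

X, covering 8

Coverage radius r = 5 mi; a point is covered iff (Δx)²+(Δy)² ≤ 5² = 25.
  X (15, 11): covers {Calder} → 8
  Y (8, 0): covers {none} → 0
  Z (13, 1): covers {none} → 0
Maximum coverage at X: 8 mail sacks per day.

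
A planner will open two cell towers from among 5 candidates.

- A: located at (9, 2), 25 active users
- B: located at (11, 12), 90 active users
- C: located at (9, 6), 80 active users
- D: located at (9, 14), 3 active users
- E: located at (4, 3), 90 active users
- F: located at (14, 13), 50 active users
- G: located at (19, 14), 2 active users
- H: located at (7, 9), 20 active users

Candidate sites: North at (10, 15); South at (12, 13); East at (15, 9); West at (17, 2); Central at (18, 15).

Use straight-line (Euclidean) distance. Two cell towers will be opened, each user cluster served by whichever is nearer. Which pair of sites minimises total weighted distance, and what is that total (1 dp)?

{South, East}, total 2272.5

Evaluate every pair (each demand assigned to the nearer of the two):
  {South, East}: total = 2272.5
  {South, West}: total = 2340.8
  {South, Central}: total = 2414.5
  {North, South}: total = 2420.6
  {North, East}: total = 2536.8
  {East, West}: total = 2716.7
  {East, Central}: total = 2737.3
  {North, West}: total = 2753.7
  {North, Central}: total = 2907.3
  {West, Central}: total = 3272.2
Best pair: {South, East} with total 2272.5.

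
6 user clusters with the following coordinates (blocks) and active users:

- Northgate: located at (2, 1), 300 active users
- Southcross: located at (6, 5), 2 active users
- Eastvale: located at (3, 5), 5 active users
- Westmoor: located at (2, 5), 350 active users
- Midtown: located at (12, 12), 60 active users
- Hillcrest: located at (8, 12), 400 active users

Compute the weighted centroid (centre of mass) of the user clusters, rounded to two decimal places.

The minimiser of Σwᵢ‖p−pᵢ‖² is the weighted centroid p* = (Σwᵢpᵢ)/(Σwᵢ).
Σwᵢ = 1117.
Σwᵢxᵢ = 300·2 + 2·6 + 5·3 + 350·2 + 60·12 + 400·8 = 5247.
Σwᵢyᵢ = 300·1 + 2·5 + 5·5 + 350·5 + 60·12 + 400·12 = 7605.
x* = 5247/1117 = 4.70, y* = 7605/1117 = 6.81.

(4.70, 6.81)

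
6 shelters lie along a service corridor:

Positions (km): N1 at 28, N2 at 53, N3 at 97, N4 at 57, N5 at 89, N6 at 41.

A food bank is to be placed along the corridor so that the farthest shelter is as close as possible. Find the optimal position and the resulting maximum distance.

The 1-center on a line is the midpoint of the two extreme points: leftmost at 28, rightmost at 97.
Optimal location = (28 + 97)/2 = 62.5; maximum distance = (97 − 28)/2 = 34.5.

location 62.5, max distance 34.5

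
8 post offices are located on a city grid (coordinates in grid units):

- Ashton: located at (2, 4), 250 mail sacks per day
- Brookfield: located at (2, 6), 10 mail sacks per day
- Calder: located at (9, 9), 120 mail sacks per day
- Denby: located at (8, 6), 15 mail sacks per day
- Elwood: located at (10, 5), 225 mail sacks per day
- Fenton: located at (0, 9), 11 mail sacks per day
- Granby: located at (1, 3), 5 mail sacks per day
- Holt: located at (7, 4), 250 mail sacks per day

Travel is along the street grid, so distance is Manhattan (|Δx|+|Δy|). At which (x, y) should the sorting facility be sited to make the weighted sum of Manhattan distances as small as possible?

(7, 4)

Manhattan distance separates: Σwᵢ(|x−xᵢ|+|y−yᵢ|) = Σwᵢ|x−xᵢ| + Σwᵢ|y−yᵢ|, so x and y are optimised independently as 1-D weighted medians.
Total weight W = 886; half = 443.
x-coordinate, sorted with cumulative weight:
  x=0 (Fenton, w=11) cum 11
  x=1 (Granby, w=5) cum 16
  x=2 (Ashton, w=250) cum 266
  x=2 (Brookfield, w=10) cum 276
  x=7 (Holt, w=250) cum 526  ← median
  x=8 (Denby, w=15) cum 541
  x=9 (Calder, w=120) cum 661
  x=10 (Elwood, w=225) cum 886
⇒ x* = 7
y-coordinate, sorted with cumulative weight:
  y=3 (Granby, w=5) cum 5
  y=4 (Ashton, w=250) cum 255
  y=4 (Holt, w=250) cum 505  ← median
  y=5 (Elwood, w=225) cum 730
  y=6 (Brookfield, w=10) cum 740
  y=6 (Denby, w=15) cum 755
  y=9 (Calder, w=120) cum 875
  y=9 (Fenton, w=11) cum 886
⇒ y* = 4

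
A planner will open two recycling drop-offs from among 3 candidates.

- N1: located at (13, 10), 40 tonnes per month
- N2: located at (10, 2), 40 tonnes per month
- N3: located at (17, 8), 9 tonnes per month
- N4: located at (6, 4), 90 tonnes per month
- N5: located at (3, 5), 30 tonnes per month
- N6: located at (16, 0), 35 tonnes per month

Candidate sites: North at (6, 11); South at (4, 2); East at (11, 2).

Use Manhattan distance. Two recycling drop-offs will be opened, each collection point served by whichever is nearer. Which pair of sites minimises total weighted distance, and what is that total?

Evaluate every pair (each demand assigned to the nearer of the two):
  {South, East}: total = 1273
  {North, East}: total = 1613
  {North, South}: total = 1656
Best pair: {South, East} with total 1273.

{South, East}, total 1273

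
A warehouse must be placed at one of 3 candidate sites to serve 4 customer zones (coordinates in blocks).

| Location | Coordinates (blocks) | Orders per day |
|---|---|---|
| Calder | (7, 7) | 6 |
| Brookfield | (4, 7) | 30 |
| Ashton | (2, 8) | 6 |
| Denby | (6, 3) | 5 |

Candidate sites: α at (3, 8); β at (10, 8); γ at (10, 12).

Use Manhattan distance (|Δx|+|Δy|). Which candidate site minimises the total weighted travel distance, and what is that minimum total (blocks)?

α, total 136 blocks

Total weighted distance at each candidate:
  α (3, 8): total = 136
  β (10, 8): total = 327
  γ (10, 12): total = 515
Minimum is at α with total 136 blocks.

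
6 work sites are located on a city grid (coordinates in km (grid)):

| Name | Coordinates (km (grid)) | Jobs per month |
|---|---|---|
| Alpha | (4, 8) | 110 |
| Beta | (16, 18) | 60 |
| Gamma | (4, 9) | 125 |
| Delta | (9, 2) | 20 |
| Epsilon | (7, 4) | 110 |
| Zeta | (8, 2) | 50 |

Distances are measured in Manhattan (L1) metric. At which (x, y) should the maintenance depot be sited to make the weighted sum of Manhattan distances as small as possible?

Manhattan distance separates: Σwᵢ(|x−xᵢ|+|y−yᵢ|) = Σwᵢ|x−xᵢ| + Σwᵢ|y−yᵢ|, so x and y are optimised independently as 1-D weighted medians.
Total weight W = 475; half = 237.5.
x-coordinate, sorted with cumulative weight:
  x=4 (Alpha, w=110) cum 110
  x=4 (Gamma, w=125) cum 235
  x=7 (Epsilon, w=110) cum 345  ← median
  x=8 (Zeta, w=50) cum 395
  x=9 (Delta, w=20) cum 415
  x=16 (Beta, w=60) cum 475
⇒ x* = 7
y-coordinate, sorted with cumulative weight:
  y=2 (Delta, w=20) cum 20
  y=2 (Zeta, w=50) cum 70
  y=4 (Epsilon, w=110) cum 180
  y=8 (Alpha, w=110) cum 290  ← median
  y=9 (Gamma, w=125) cum 415
  y=18 (Beta, w=60) cum 475
⇒ y* = 8

(7, 8)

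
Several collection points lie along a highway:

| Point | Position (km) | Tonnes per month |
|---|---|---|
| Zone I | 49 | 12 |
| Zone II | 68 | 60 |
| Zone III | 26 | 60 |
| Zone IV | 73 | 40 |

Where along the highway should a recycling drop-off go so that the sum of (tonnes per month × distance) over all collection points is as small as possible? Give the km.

For a sum of weighted absolute distances on a line, the optimum is the weighted median (not the mean). Total weight W = 172; half-weight = 86.
Sort by position and accumulate weight:
  km 26 (Zone III, w=60) → cum 60
  km 49 (Zone I, w=12) → cum 72
  km 68 (Zone II, w=60) → cum 132  ≥ 86 → median here
  km 73 (Zone IV, w=40) → cum 172
Optimal location: km 68.

x = 68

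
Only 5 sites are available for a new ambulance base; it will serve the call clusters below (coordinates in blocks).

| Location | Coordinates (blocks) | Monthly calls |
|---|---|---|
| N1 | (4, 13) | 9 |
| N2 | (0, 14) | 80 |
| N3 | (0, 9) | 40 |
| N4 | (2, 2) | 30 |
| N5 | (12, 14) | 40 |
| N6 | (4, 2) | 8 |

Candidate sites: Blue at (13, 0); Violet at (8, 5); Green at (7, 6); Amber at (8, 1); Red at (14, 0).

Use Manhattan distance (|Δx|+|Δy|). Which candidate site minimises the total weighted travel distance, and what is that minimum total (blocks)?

Green, total 2536 blocks

Total weighted distance at each candidate:
  Blue (13, 0): total = 4316
  Violet (8, 5): total = 2794
  Green (7, 6): total = 2536
  Amber (8, 1): total = 3394
  Red (14, 0): total = 4523
Minimum is at Green with total 2536 blocks.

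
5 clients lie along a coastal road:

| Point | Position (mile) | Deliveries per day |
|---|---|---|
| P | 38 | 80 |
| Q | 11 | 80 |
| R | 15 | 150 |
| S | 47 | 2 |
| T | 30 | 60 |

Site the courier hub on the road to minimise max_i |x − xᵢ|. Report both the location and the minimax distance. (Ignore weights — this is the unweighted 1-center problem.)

The 1-center on a line is the midpoint of the two extreme points: leftmost at 11, rightmost at 47.
Optimal location = (11 + 47)/2 = 29; maximum distance = (47 − 11)/2 = 18.

location 29, max distance 18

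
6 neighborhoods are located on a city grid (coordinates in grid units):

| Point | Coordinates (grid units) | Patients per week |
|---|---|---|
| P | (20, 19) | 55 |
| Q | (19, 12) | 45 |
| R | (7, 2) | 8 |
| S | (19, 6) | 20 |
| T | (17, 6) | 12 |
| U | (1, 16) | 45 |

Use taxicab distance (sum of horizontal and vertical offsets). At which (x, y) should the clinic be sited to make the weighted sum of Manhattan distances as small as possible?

Manhattan distance separates: Σwᵢ(|x−xᵢ|+|y−yᵢ|) = Σwᵢ|x−xᵢ| + Σwᵢ|y−yᵢ|, so x and y are optimised independently as 1-D weighted medians.
Total weight W = 185; half = 92.5.
x-coordinate, sorted with cumulative weight:
  x=1 (U, w=45) cum 45
  x=7 (R, w=8) cum 53
  x=17 (T, w=12) cum 65
  x=19 (Q, w=45) cum 110  ← median
  x=19 (S, w=20) cum 130
  x=20 (P, w=55) cum 185
⇒ x* = 19
y-coordinate, sorted with cumulative weight:
  y=2 (R, w=8) cum 8
  y=6 (S, w=20) cum 28
  y=6 (T, w=12) cum 40
  y=12 (Q, w=45) cum 85
  y=16 (U, w=45) cum 130  ← median
  y=19 (P, w=55) cum 185
⇒ y* = 16

(19, 16)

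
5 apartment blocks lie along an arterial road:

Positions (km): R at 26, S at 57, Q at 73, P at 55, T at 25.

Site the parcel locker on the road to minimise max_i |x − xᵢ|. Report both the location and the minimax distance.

The 1-center on a line is the midpoint of the two extreme points: leftmost at 25, rightmost at 73.
Optimal location = (25 + 73)/2 = 49; maximum distance = (73 − 25)/2 = 24.

location 49, max distance 24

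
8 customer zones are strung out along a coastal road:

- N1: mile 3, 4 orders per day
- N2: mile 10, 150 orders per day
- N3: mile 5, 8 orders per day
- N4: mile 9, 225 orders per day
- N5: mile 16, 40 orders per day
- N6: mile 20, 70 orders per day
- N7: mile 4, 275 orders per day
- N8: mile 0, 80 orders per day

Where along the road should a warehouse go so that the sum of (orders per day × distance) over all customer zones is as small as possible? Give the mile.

x = 9

For a sum of weighted absolute distances on a line, the optimum is the weighted median (not the mean). Total weight W = 852; half-weight = 426.
Sort by position and accumulate weight:
  mile 0 (N8, w=80) → cum 80
  mile 3 (N1, w=4) → cum 84
  mile 4 (N7, w=275) → cum 359
  mile 5 (N3, w=8) → cum 367
  mile 9 (N4, w=225) → cum 592  ≥ 426 → median here
  mile 10 (N2, w=150) → cum 742
  mile 16 (N5, w=40) → cum 782
  mile 20 (N6, w=70) → cum 852
Optimal location: mile 9.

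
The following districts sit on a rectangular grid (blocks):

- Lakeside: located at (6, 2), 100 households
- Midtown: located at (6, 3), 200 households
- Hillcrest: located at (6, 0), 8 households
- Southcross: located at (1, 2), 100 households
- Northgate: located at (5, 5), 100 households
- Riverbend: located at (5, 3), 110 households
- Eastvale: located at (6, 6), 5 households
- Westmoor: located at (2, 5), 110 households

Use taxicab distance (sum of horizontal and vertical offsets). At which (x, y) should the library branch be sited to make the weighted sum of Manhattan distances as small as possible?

(5, 3)

Manhattan distance separates: Σwᵢ(|x−xᵢ|+|y−yᵢ|) = Σwᵢ|x−xᵢ| + Σwᵢ|y−yᵢ|, so x and y are optimised independently as 1-D weighted medians.
Total weight W = 733; half = 366.5.
x-coordinate, sorted with cumulative weight:
  x=1 (Southcross, w=100) cum 100
  x=2 (Westmoor, w=110) cum 210
  x=5 (Northgate, w=100) cum 310
  x=5 (Riverbend, w=110) cum 420  ← median
  x=6 (Lakeside, w=100) cum 520
  x=6 (Midtown, w=200) cum 720
  x=6 (Hillcrest, w=8) cum 728
  x=6 (Eastvale, w=5) cum 733
⇒ x* = 5
y-coordinate, sorted with cumulative weight:
  y=0 (Hillcrest, w=8) cum 8
  y=2 (Lakeside, w=100) cum 108
  y=2 (Southcross, w=100) cum 208
  y=3 (Midtown, w=200) cum 408  ← median
  y=3 (Riverbend, w=110) cum 518
  y=5 (Northgate, w=100) cum 618
  y=5 (Westmoor, w=110) cum 728
  y=6 (Eastvale, w=5) cum 733
⇒ y* = 3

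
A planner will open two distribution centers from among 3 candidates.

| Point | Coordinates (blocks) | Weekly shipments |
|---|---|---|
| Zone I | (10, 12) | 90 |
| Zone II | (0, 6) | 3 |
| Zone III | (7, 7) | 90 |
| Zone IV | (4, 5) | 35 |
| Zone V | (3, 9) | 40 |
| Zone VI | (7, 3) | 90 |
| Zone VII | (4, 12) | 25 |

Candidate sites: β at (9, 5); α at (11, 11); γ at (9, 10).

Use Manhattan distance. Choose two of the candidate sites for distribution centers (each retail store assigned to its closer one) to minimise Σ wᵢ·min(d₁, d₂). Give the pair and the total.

Evaluate every pair (each demand assigned to the nearer of the two):
  {β, γ}: total = 1650
  {β, α}: total = 1705
  {α, γ}: total = 2284
Best pair: {β, γ} with total 1650.

{β, γ}, total 1650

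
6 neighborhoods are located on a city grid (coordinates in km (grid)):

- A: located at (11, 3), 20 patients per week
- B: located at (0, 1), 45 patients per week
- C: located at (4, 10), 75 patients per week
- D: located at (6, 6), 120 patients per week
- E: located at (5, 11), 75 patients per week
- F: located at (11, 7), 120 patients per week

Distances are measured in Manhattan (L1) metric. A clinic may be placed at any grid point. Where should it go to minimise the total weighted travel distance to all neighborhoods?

Manhattan distance separates: Σwᵢ(|x−xᵢ|+|y−yᵢ|) = Σwᵢ|x−xᵢ| + Σwᵢ|y−yᵢ|, so x and y are optimised independently as 1-D weighted medians.
Total weight W = 455; half = 227.5.
x-coordinate, sorted with cumulative weight:
  x=0 (B, w=45) cum 45
  x=4 (C, w=75) cum 120
  x=5 (E, w=75) cum 195
  x=6 (D, w=120) cum 315  ← median
  x=11 (A, w=20) cum 335
  x=11 (F, w=120) cum 455
⇒ x* = 6
y-coordinate, sorted with cumulative weight:
  y=1 (B, w=45) cum 45
  y=3 (A, w=20) cum 65
  y=6 (D, w=120) cum 185
  y=7 (F, w=120) cum 305  ← median
  y=10 (C, w=75) cum 380
  y=11 (E, w=75) cum 455
⇒ y* = 7

(6, 7)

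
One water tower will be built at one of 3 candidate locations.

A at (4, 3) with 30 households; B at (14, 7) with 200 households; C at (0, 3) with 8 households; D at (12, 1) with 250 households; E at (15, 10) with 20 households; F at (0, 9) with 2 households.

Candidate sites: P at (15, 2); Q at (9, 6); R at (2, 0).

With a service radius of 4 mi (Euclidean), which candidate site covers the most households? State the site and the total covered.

Coverage radius r = 4 mi; a point is covered iff (Δx)²+(Δy)² ≤ 4² = 16.
  P (15, 2): covers {D} → 250
  Q (9, 6): covers {none} → 0
  R (2, 0): covers {A, C} → 38
Maximum coverage at P: 250 households.

P, covering 250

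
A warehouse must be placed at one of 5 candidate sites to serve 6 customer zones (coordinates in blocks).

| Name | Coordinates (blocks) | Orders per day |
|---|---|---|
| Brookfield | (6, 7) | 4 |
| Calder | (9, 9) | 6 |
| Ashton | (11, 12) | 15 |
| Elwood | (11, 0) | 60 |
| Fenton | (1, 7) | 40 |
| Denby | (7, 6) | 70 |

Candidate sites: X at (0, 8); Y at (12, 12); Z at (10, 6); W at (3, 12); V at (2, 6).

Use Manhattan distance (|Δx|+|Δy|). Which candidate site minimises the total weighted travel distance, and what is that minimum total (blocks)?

Z, total 1179 blocks

Total weighted distance at each candidate:
  X (0, 8): total = 2163
  Y (12, 12): total = 2285
  Z (10, 6): total = 1179
  W (3, 12): total = 2386
  V (2, 6): total = 1635
Minimum is at Z with total 1179 blocks.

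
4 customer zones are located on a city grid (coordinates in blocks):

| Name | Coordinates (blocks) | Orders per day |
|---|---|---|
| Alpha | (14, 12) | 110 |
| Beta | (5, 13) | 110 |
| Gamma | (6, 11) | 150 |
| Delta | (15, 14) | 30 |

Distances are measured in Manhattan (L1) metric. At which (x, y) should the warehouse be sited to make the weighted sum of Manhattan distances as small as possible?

(6, 12)

Manhattan distance separates: Σwᵢ(|x−xᵢ|+|y−yᵢ|) = Σwᵢ|x−xᵢ| + Σwᵢ|y−yᵢ|, so x and y are optimised independently as 1-D weighted medians.
Total weight W = 400; half = 200.
x-coordinate, sorted with cumulative weight:
  x=5 (Beta, w=110) cum 110
  x=6 (Gamma, w=150) cum 260  ← median
  x=14 (Alpha, w=110) cum 370
  x=15 (Delta, w=30) cum 400
⇒ x* = 6
y-coordinate, sorted with cumulative weight:
  y=11 (Gamma, w=150) cum 150
  y=12 (Alpha, w=110) cum 260  ← median
  y=13 (Beta, w=110) cum 370
  y=14 (Delta, w=30) cum 400
⇒ y* = 12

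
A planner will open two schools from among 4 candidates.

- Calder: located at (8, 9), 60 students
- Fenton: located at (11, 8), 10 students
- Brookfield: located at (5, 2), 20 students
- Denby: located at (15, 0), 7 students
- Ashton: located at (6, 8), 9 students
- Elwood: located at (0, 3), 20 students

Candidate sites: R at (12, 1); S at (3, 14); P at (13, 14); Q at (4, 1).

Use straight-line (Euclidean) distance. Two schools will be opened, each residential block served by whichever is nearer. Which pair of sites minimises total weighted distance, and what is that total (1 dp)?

{P, Q}, total 748.1

Evaluate every pair (each demand assigned to the nearer of the two):
  {P, Q}: total = 748.1
  {S, Q}: total = 778.7
  {R, Q}: total = 812.8
  {R, S}: total = 946.9
  {R, P}: total = 977.4
  {S, P}: total = 1118.2
Best pair: {P, Q} with total 748.1.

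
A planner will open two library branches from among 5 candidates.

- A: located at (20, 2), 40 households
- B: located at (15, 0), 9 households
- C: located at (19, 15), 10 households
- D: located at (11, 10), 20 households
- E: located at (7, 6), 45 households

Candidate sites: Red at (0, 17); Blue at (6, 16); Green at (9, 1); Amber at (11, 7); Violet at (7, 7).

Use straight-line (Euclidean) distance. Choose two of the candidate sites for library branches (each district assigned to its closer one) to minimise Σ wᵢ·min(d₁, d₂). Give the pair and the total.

{Amber, Violet}, total 702.5

Evaluate every pair (each demand assigned to the nearer of the two):
  {Amber, Violet}: total = 702.5
  {Green, Violet}: total = 785.8
  {Green, Amber}: total = 825.2
  {Red, Amber}: total = 843.1
  {Blue, Amber}: total = 843.1
  {Blue, Violet}: total = 928.2
  {Red, Violet}: total = 942.0
  {Blue, Green}: total = 1025.5
  {Red, Green}: total = 1095.3
  {Red, Blue}: total = 1696.0
Best pair: {Amber, Violet} with total 702.5.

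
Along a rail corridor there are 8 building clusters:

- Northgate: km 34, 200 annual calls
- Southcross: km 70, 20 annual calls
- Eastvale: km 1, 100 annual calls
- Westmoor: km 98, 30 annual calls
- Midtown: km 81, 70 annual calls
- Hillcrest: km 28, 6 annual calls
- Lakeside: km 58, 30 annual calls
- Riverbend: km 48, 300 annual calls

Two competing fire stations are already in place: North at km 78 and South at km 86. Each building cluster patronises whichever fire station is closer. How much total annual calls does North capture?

726

The indifferent point is the midpoint (78+86)/2 = 82; building clusters left of it (closer to North at 78) go to North, those right go to South.
  Eastvale at 1 (w=100) → North
  Hillcrest at 28 (w=6) → North
  Northgate at 34 (w=200) → North
  Riverbend at 48 (w=300) → North
  Lakeside at 58 (w=30) → North
  Southcross at 70 (w=20) → North
  Midtown at 81 (w=70) → North
  Westmoor at 98 (w=30) → South
North captures 726; South captures 30.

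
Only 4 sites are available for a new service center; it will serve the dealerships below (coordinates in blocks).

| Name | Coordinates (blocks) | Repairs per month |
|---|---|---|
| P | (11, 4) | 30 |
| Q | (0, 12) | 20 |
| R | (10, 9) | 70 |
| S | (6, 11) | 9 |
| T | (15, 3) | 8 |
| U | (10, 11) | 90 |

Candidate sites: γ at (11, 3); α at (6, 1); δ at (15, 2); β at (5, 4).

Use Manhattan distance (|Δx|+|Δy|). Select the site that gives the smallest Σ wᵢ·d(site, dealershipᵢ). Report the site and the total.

Total weighted distance at each candidate:
  γ (11, 3): total = 1879
  α (6, 1): total = 2858
  δ (15, 2): total = 2950
  β (5, 4): total = 2380
Minimum is at γ with total 1879 blocks.

γ, total 1879 blocks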